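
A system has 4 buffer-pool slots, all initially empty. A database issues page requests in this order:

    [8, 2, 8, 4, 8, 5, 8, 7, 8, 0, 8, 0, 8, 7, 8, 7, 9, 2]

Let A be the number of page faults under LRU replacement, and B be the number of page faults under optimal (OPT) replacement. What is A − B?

Under LRU: F F . F . F . F . F . . . . . . F F → 8 faults.
Under OPT: F F . F . F . F . F . . . . . . F . → 7 faults.
A − B = 8 − 7 = 1.

1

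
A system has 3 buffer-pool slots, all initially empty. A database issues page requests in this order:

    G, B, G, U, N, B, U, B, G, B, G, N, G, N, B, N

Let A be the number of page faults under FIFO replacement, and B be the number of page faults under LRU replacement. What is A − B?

-1

Under FIFO: F F . F F . . . F F . . . . . . → 6 faults.
Under LRU: F F . F F F . . F . . F . . . . → 7 faults.
A − B = 6 − 7 = -1.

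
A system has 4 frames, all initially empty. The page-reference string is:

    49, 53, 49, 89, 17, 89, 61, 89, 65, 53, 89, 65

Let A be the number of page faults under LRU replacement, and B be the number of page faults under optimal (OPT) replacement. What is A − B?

Under LRU: F F . F F . F . F F . . → 7 faults.
Under OPT: F F . F F . F . F . . . → 6 faults.
A − B = 7 − 6 = 1.

1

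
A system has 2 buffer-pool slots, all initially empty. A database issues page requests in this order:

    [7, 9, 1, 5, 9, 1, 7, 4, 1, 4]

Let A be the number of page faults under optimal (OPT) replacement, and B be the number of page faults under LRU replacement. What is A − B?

-2

Under OPT: F F F F . F F F . . → 7 faults.
Under LRU: F F F F F F F F F . → 9 faults.
A − B = 7 − 9 = -2.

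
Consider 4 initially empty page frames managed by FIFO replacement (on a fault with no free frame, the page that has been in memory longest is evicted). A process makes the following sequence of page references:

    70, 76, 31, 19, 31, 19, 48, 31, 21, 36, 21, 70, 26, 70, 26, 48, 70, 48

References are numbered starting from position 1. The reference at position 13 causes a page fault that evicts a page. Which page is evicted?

48

pos 1: 70 → miss, frames (70)
pos 2: 76 → miss, frames (70 76)
pos 3: 31 → miss, frames (70 76 31)
pos 4: 19 → miss, frames (70 76 31 19)
pos 5: 31 → hit
pos 6: 19 → hit
pos 7: 48 → miss, evict 70, frames (76 31 19 48)
pos 8: 31 → hit
pos 9: 21 → miss, evict 76, frames (31 19 48 21)
pos 10: 36 → miss, evict 31, frames (19 48 21 36)
pos 11: 21 → hit
pos 12: 70 → miss, evict 19, frames (48 21 36 70)
pos 13: 26 → miss, evict 48, frames (21 36 70 26)
At position 13, page 48 is evicted.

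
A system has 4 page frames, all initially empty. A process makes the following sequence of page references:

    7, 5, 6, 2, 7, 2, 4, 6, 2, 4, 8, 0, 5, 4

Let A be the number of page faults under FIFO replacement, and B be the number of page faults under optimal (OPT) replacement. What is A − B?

1

Under FIFO: F F F F . . F . . . F F F . → 8 faults.
Under OPT: F F F F . . F . . . F F . . → 7 faults.
A − B = 8 − 7 = 1.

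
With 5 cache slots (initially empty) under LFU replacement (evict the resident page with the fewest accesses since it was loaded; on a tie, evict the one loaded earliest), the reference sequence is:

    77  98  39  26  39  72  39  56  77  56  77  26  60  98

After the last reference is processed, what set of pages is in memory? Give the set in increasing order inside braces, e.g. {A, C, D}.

77 → miss, frames {77}
98 → miss, frames {77,98}
39 → miss, frames {77,98,39}
26 → miss, frames {77,98,39,26}
39 → hit
72 → miss, frames {77,98,39,26,72}
39 → hit
56 → miss, evict 77, frames {98,39,26,72,56}
77 → miss, evict 98, frames {39,26,72,56,77}
56 → hit
77 → hit
26 → hit
60 → miss, evict 72, frames {39,26,56,77,60}
98 → miss, evict 60, frames {39,26,56,77,98}

{26, 39, 56, 77, 98}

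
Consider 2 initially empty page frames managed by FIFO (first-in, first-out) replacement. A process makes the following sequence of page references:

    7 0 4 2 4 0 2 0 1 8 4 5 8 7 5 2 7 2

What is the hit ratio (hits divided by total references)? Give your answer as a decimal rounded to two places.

0.22

7 → fault, frames (7)
0 → fault, frames (7 0)
4 → fault, evict 7, frames (0 4)
2 → fault, evict 0, frames (4 2)
4 → hit
0 → fault, evict 4, frames (2 0)
2 → hit
0 → hit
1 → fault, evict 2, frames (0 1)
8 → fault, evict 0, frames (1 8)
4 → fault, evict 1, frames (8 4)
5 → fault, evict 8, frames (4 5)
8 → fault, evict 4, frames (5 8)
7 → fault, evict 5, frames (8 7)
5 → fault, evict 8, frames (7 5)
2 → fault, evict 7, frames (5 2)
7 → fault, evict 5, frames (2 7)
2 → hit
Hits: 4 of 18 references → 4/18 = 0.2222.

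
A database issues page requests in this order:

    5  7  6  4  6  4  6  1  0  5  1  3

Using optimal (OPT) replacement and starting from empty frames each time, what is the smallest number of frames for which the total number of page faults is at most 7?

3

f=1: 12 faults
f=2: 8 faults
f=3: 7 faults
f=4: 7 faults
f=5: 7 faults
f=6: 7 faults
f=7: 7 faults
Smallest f with faults ≤ 7 is 3.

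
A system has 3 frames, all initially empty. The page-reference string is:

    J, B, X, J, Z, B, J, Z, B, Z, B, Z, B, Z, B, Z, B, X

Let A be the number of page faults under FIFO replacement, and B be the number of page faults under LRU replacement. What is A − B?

Under FIFO: F F F . F . F . F . . . . . . . . F → 7 faults.
Under LRU: F F F . F F . . . . . . . . . . . F → 6 faults.
A − B = 7 − 6 = 1.

1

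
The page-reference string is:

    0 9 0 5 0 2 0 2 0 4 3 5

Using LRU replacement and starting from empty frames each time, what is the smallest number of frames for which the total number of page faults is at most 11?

f=1: 12 faults
f=2: 7 faults
f=3: 7 faults
f=4: 7 faults
f=5: 6 faults
f=6: 6 faults
Smallest f with faults ≤ 11 is 2.

2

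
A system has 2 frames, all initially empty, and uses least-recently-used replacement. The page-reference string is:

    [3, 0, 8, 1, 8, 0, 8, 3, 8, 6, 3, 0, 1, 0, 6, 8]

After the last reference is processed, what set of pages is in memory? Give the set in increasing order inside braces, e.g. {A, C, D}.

3 → miss, frames [3]
0 → miss, frames [3, 0]
8 → miss, evict 3, frames [0, 8]
1 → miss, evict 0, frames [8, 1]
8 → hit
0 → miss, evict 1, frames [8, 0]
8 → hit
3 → miss, evict 0, frames [8, 3]
8 → hit
6 → miss, evict 3, frames [8, 6]
3 → miss, evict 8, frames [6, 3]
0 → miss, evict 6, frames [3, 0]
1 → miss, evict 3, frames [0, 1]
0 → hit
6 → miss, evict 1, frames [0, 6]
8 → miss, evict 0, frames [6, 8]

{6, 8}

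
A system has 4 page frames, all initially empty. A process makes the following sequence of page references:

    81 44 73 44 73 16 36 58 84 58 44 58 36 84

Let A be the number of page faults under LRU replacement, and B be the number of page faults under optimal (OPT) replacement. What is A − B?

1

Under LRU: F F F . . F F F F . F . . . → 8 faults.
Under OPT: F F F . . F F F F . . . . . → 7 faults.
A − B = 8 − 7 = 1.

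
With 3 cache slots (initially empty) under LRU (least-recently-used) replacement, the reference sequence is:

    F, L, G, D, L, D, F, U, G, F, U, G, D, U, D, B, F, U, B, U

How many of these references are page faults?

11

F: miss, frames (F)
L: miss, frames (F L)
G: miss, frames (F L G)
D: miss, evict F, frames (L G D)
L: hit
D: hit
F: miss, evict G, frames (L D F)
U: miss, evict L, frames (D F U)
G: miss, evict D, frames (F U G)
F: hit
U: hit
G: hit
D: miss, evict F, frames (U G D)
U: hit
D: hit
B: miss, evict G, frames (U D B)
F: miss, evict U, frames (D B F)
U: miss, evict D, frames (B F U)
B: hit
U: hit
Page faults: 11.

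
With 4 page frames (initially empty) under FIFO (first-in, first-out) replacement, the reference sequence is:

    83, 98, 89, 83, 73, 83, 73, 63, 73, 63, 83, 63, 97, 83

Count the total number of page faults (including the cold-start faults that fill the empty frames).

7

83 → fault, frames {83}
98 → fault, frames {83,98}
89 → fault, frames {83,98,89}
83 → hit
73 → fault, frames {83,98,89,73}
83 → hit
73 → hit
63 → fault, evict 83, frames {98,89,73,63}
73 → hit
63 → hit
83 → fault, evict 98, frames {89,73,63,83}
63 → hit
97 → fault, evict 89, frames {73,63,83,97}
83 → hit
Page faults: 7.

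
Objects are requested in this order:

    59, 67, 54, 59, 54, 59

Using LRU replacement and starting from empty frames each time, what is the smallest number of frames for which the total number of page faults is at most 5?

2

f=1: 6 faults
f=2: 4 faults
f=3: 3 faults
Smallest f with faults ≤ 5 is 2.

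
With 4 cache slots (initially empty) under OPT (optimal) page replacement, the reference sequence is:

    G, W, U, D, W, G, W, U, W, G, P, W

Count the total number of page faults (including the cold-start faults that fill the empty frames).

G -> fault, frames [G]
W -> fault, frames [G, W]
U -> fault, frames [G, W, U]
D -> fault, frames [G, W, U, D]
W -> hit
G -> hit
W -> hit
U -> hit
W -> hit
G -> hit
P -> fault, evict D, frames [G, W, U, P]
W -> hit
Page faults: 5.

5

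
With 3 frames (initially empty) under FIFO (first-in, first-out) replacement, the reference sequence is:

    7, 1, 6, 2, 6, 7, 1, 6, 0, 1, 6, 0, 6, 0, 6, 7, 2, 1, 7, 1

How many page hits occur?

9

7: fault, frames [7]
1: fault, frames [7, 1]
6: fault, frames [7, 1, 6]
2: fault, evict 7, frames [1, 6, 2]
6: hit
7: fault, evict 1, frames [6, 2, 7]
1: fault, evict 6, frames [2, 7, 1]
6: fault, evict 2, frames [7, 1, 6]
0: fault, evict 7, frames [1, 6, 0]
1: hit
6: hit
0: hit
6: hit
0: hit
6: hit
7: fault, evict 1, frames [6, 0, 7]
2: fault, evict 6, frames [0, 7, 2]
1: fault, evict 0, frames [7, 2, 1]
7: hit
1: hit
Hits: 9.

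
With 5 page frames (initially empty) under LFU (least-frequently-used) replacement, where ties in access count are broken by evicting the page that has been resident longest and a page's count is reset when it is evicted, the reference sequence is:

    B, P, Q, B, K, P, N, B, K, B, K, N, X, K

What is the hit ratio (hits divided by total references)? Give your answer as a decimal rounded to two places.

B -> fault, frames [B]
P -> fault, frames [B, P]
Q -> fault, frames [B, P, Q]
B -> hit
K -> fault, frames [B, P, Q, K]
P -> hit
N -> fault, frames [B, P, Q, K, N]
B -> hit
K -> hit
B -> hit
K -> hit
N -> hit
X -> fault, evict Q, frames [B, P, K, N, X]
K -> hit
Hits: 8 of 14 references → 8/14 = 0.5714.

0.57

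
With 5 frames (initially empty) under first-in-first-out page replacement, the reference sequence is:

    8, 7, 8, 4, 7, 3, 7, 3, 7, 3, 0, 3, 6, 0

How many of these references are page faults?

6

8 → fault, frames (8)
7 → fault, frames (8 7)
8 → hit
4 → fault, frames (8 7 4)
7 → hit
3 → fault, frames (8 7 4 3)
7 → hit
3 → hit
7 → hit
3 → hit
0 → fault, frames (8 7 4 3 0)
3 → hit
6 → fault, evict 8, frames (7 4 3 0 6)
0 → hit
Page faults: 6.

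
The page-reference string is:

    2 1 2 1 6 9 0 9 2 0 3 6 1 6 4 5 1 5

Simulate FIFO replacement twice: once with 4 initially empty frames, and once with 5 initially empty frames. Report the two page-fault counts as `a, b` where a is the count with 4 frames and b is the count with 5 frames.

11, 9

4 frames: F F . . F F F . F . F F F . F F . . → 11 faults.
5 frames: F F . . F F F . . . F . . . F F F . → 9 faults.
9 < 11: adding a frame reduced faults, as is typical.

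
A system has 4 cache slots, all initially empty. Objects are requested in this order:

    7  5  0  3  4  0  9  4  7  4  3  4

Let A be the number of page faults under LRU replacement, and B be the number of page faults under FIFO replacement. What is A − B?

1

Under LRU: F F F F F . F . F . F . → 8 faults.
Under FIFO: F F F F F . F . F . . . → 7 faults.
A − B = 8 − 7 = 1.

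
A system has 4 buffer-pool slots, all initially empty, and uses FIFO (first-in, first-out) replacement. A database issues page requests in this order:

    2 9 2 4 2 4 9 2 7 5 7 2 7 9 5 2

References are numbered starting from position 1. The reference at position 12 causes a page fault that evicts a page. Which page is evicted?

9

pos 1: 2 → fault, frames [2]
pos 2: 9 → fault, frames [2, 9]
pos 3: 2 → hit
pos 4: 4 → fault, frames [2, 9, 4]
pos 5: 2 → hit
pos 6: 4 → hit
pos 7: 9 → hit
pos 8: 2 → hit
pos 9: 7 → fault, frames [2, 9, 4, 7]
pos 10: 5 → fault, evict 2, frames [9, 4, 7, 5]
pos 11: 7 → hit
pos 12: 2 → fault, evict 9, frames [4, 7, 5, 2]
At position 12, page 9 is evicted.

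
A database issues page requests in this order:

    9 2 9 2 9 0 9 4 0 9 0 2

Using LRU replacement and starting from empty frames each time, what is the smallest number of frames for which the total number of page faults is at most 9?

f=1: 12 faults
f=2: 7 faults
f=3: 5 faults
f=4: 4 faults
Smallest f with faults ≤ 9 is 2.

2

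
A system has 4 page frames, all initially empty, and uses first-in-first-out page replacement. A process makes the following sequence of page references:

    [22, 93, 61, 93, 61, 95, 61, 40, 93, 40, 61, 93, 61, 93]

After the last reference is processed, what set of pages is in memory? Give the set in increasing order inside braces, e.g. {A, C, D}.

{40, 61, 93, 95}

22 -> fault, frames (22)
93 -> fault, frames (22 93)
61 -> fault, frames (22 93 61)
93 -> hit
61 -> hit
95 -> fault, frames (22 93 61 95)
61 -> hit
40 -> fault, evict 22, frames (93 61 95 40)
93 -> hit
40 -> hit
61 -> hit
93 -> hit
61 -> hit
93 -> hit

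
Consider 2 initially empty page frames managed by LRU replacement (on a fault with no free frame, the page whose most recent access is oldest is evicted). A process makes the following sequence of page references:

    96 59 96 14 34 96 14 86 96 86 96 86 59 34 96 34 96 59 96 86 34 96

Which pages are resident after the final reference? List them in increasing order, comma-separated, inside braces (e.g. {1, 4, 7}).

96 → fault, frames (96)
59 → fault, frames (96 59)
96 → hit
14 → fault, evict 59, frames (96 14)
34 → fault, evict 96, frames (14 34)
96 → fault, evict 14, frames (34 96)
14 → fault, evict 34, frames (96 14)
86 → fault, evict 96, frames (14 86)
96 → fault, evict 14, frames (86 96)
86 → hit
96 → hit
86 → hit
59 → fault, evict 96, frames (86 59)
34 → fault, evict 86, frames (59 34)
96 → fault, evict 59, frames (34 96)
34 → hit
96 → hit
59 → fault, evict 34, frames (96 59)
96 → hit
86 → fault, evict 59, frames (96 86)
34 → fault, evict 96, frames (86 34)
96 → fault, evict 86, frames (34 96)

{34, 96}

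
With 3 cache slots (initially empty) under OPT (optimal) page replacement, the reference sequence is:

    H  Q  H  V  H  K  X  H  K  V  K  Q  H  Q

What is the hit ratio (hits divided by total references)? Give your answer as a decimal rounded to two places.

H -> fault, frames [H]
Q -> fault, frames [H, Q]
H -> hit
V -> fault, frames [H, Q, V]
H -> hit
K -> fault, evict Q, frames [H, V, K]
X -> fault, evict V, frames [H, K, X]
H -> hit
K -> hit
V -> fault, evict X, frames [H, K, V]
K -> hit
Q -> fault, evict V, frames [H, K, Q]
H -> hit
Q -> hit
Hits: 7 of 14 references → 7/14 = 0.5000.

0.50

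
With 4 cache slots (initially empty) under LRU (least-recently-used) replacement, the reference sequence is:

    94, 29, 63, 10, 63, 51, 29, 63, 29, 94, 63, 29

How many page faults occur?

6

94 -> miss, frames (94)
29 -> miss, frames (94 29)
63 -> miss, frames (94 29 63)
10 -> miss, frames (94 29 63 10)
63 -> hit
51 -> miss, evict 94, frames (29 10 63 51)
29 -> hit
63 -> hit
29 -> hit
94 -> miss, evict 10, frames (51 63 29 94)
63 -> hit
29 -> hit
Page faults: 6.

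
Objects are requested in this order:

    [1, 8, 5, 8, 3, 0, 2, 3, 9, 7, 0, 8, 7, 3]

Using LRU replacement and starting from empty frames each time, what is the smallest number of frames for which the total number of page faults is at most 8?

6

f=1: 14 faults
f=2: 13 faults
f=3: 11 faults
f=4: 11 faults
f=5: 9 faults
f=6: 8 faults
f=7: 8 faults
f=8: 8 faults
Smallest f with faults ≤ 8 is 6.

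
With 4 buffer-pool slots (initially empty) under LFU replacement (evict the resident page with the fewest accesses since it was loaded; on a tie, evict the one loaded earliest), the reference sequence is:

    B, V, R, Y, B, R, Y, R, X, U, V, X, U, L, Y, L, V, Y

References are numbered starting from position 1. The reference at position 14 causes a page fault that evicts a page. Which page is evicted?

pos 1: B -> fault, frames (B)
pos 2: V -> fault, frames (B V)
pos 3: R -> fault, frames (B V R)
pos 4: Y -> fault, frames (B V R Y)
pos 5: B -> hit
pos 6: R -> hit
pos 7: Y -> hit
pos 8: R -> hit
pos 9: X -> fault, evict V, frames (B R Y X)
pos 10: U -> fault, evict X, frames (B R Y U)
pos 11: V -> fault, evict U, frames (B R Y V)
pos 12: X -> fault, evict V, frames (B R Y X)
pos 13: U -> fault, evict X, frames (B R Y U)
pos 14: L -> fault, evict U, frames (B R Y L)
At position 14, page U is evicted.

U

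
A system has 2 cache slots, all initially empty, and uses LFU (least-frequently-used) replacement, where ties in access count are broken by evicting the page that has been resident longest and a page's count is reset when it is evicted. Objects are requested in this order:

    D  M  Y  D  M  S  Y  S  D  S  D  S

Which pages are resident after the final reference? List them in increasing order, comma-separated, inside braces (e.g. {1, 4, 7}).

{D, S}

D: fault, frames {D}
M: fault, frames {D,M}
Y: fault, evict D, frames {M,Y}
D: fault, evict M, frames {Y,D}
M: fault, evict Y, frames {D,M}
S: fault, evict D, frames {M,S}
Y: fault, evict M, frames {S,Y}
S: hit
D: fault, evict Y, frames {S,D}
S: hit
D: hit
S: hit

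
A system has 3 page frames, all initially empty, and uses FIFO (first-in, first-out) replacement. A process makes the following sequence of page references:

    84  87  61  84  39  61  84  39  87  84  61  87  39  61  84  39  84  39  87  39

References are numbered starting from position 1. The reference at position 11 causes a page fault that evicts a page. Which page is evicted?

pos 1: 84: fault, frames [84]
pos 2: 87: fault, frames [84, 87]
pos 3: 61: fault, frames [84, 87, 61]
pos 4: 84: hit
pos 5: 39: fault, evict 84, frames [87, 61, 39]
pos 6: 61: hit
pos 7: 84: fault, evict 87, frames [61, 39, 84]
pos 8: 39: hit
pos 9: 87: fault, evict 61, frames [39, 84, 87]
pos 10: 84: hit
pos 11: 61: fault, evict 39, frames [84, 87, 61]
At position 11, page 39 is evicted.

39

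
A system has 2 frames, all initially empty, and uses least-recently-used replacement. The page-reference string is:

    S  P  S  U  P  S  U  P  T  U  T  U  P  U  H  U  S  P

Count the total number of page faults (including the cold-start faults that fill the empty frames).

S: fault, frames {S}
P: fault, frames {S,P}
S: hit
U: fault, evict P, frames {S,U}
P: fault, evict S, frames {U,P}
S: fault, evict U, frames {P,S}
U: fault, evict P, frames {S,U}
P: fault, evict S, frames {U,P}
T: fault, evict U, frames {P,T}
U: fault, evict P, frames {T,U}
T: hit
U: hit
P: fault, evict T, frames {U,P}
U: hit
H: fault, evict P, frames {U,H}
U: hit
S: fault, evict H, frames {U,S}
P: fault, evict U, frames {S,P}
Page faults: 13.

13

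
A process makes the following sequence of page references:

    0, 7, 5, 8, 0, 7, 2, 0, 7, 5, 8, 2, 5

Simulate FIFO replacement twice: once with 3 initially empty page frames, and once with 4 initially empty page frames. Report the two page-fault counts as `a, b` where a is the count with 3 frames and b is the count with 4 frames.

3 frames: F F F F F F F . . F F . . → 9 faults.
4 frames: F F F F . . F F F F F F . → 10 faults.
10 > 9: adding a frame increased faults — Belady's anomaly.

9, 10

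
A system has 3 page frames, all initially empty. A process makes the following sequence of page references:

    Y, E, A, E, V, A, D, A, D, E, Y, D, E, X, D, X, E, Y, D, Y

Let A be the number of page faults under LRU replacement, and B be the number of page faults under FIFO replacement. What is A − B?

-1

Under LRU: F F F . F . F . . F F . . F . . . F F . → 10 faults.
Under FIFO: F F F . F . F . . F F . . F F . F F . . → 11 faults.
A − B = 10 − 11 = -1.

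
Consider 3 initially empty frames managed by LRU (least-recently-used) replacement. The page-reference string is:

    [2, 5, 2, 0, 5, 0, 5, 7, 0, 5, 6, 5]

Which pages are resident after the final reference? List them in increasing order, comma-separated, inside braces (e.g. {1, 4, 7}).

2 -> miss, frames (2)
5 -> miss, frames (2 5)
2 -> hit
0 -> miss, frames (5 2 0)
5 -> hit
0 -> hit
5 -> hit
7 -> miss, evict 2, frames (0 5 7)
0 -> hit
5 -> hit
6 -> miss, evict 7, frames (0 5 6)
5 -> hit

{0, 5, 6}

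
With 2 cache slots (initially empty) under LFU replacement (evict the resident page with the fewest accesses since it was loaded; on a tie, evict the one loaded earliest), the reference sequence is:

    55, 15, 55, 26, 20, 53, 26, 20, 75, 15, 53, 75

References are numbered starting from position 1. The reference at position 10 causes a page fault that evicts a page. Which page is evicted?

pos 1: 55 → fault, frames [55]
pos 2: 15 → fault, frames [55, 15]
pos 3: 55 → hit
pos 4: 26 → fault, evict 15, frames [55, 26]
pos 5: 20 → fault, evict 26, frames [55, 20]
pos 6: 53 → fault, evict 20, frames [55, 53]
pos 7: 26 → fault, evict 53, frames [55, 26]
pos 8: 20 → fault, evict 26, frames [55, 20]
pos 9: 75 → fault, evict 20, frames [55, 75]
pos 10: 15 → fault, evict 75, frames [55, 15]
At position 10, page 75 is evicted.

75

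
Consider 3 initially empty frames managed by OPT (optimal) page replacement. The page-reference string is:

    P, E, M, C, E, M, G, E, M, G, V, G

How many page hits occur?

6

P: miss, frames {P}
E: miss, frames {P,E}
M: miss, frames {P,E,M}
C: miss, evict P, frames {E,M,C}
E: hit
M: hit
G: miss, evict C, frames {E,M,G}
E: hit
M: hit
G: hit
V: miss, evict M, frames {E,G,V}
G: hit
Hits: 6.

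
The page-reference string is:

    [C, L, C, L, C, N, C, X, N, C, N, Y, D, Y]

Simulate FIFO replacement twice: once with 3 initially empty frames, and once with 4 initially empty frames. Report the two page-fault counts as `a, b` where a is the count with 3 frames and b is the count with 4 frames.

7, 6

3 frames: F F . . . F . F . F . F F . → 7 faults.
4 frames: F F . . . F . F . . . F F . → 6 faults.
6 < 7: adding a frame reduced faults, as is typical.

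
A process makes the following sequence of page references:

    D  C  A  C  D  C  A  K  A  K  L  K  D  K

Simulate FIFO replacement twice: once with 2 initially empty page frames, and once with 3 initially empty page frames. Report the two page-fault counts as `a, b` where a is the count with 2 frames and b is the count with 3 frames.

10, 6

2 frames: F F F . F F F F . . F . F F → 10 faults.
3 frames: F F F . . . . F . . F . F . → 6 faults.
6 < 10: adding a frame reduced faults, as is typical.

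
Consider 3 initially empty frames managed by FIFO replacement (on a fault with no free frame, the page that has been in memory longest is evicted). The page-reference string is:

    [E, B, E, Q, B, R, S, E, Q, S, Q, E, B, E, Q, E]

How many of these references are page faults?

8

E: miss, frames (E)
B: miss, frames (E B)
E: hit
Q: miss, frames (E B Q)
B: hit
R: miss, evict E, frames (B Q R)
S: miss, evict B, frames (Q R S)
E: miss, evict Q, frames (R S E)
Q: miss, evict R, frames (S E Q)
S: hit
Q: hit
E: hit
B: miss, evict S, frames (E Q B)
E: hit
Q: hit
E: hit
Page faults: 8.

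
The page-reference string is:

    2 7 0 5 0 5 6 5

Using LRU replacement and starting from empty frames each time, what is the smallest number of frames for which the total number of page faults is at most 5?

f=1: 8 faults
f=2: 5 faults
f=3: 5 faults
f=4: 5 faults
f=5: 5 faults
Smallest f with faults ≤ 5 is 2.

2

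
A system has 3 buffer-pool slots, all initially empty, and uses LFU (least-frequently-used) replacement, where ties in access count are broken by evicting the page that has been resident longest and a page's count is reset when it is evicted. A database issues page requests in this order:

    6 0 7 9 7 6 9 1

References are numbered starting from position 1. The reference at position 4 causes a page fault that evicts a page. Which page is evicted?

pos 1: 6 → miss, frames {6}
pos 2: 0 → miss, frames {6,0}
pos 3: 7 → miss, frames {6,0,7}
pos 4: 9 → miss, evict 6, frames {0,7,9}
At position 4, page 6 is evicted.

6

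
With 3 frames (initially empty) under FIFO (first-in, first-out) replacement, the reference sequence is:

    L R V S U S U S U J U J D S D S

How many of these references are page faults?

L → fault, frames {L}
R → fault, frames {L,R}
V → fault, frames {L,R,V}
S → fault, evict L, frames {R,V,S}
U → fault, evict R, frames {V,S,U}
S → hit
U → hit
S → hit
U → hit
J → fault, evict V, frames {S,U,J}
U → hit
J → hit
D → fault, evict S, frames {U,J,D}
S → fault, evict U, frames {J,D,S}
D → hit
S → hit
Page faults: 8.

8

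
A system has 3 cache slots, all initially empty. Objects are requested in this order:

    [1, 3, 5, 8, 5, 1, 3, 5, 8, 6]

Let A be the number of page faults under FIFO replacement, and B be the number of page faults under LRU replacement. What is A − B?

Under FIFO: F F F F . F F F F F → 9 faults.
Under LRU: F F F F . F F . F F → 8 faults.
A − B = 9 − 8 = 1.

1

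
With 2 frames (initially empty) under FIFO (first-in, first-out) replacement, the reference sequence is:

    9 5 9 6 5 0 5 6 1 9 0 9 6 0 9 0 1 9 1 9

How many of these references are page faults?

9 -> miss, frames {9}
5 -> miss, frames {9,5}
9 -> hit
6 -> miss, evict 9, frames {5,6}
5 -> hit
0 -> miss, evict 5, frames {6,0}
5 -> miss, evict 6, frames {0,5}
6 -> miss, evict 0, frames {5,6}
1 -> miss, evict 5, frames {6,1}
9 -> miss, evict 6, frames {1,9}
0 -> miss, evict 1, frames {9,0}
9 -> hit
6 -> miss, evict 9, frames {0,6}
0 -> hit
9 -> miss, evict 0, frames {6,9}
0 -> miss, evict 6, frames {9,0}
1 -> miss, evict 9, frames {0,1}
9 -> miss, evict 0, frames {1,9}
1 -> hit
9 -> hit
Page faults: 14.

14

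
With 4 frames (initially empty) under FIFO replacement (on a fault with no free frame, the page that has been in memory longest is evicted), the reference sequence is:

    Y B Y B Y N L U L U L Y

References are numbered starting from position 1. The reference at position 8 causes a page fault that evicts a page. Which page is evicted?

Y

pos 1: Y → fault, frames (Y)
pos 2: B → fault, frames (Y B)
pos 3: Y → hit
pos 4: B → hit
pos 5: Y → hit
pos 6: N → fault, frames (Y B N)
pos 7: L → fault, frames (Y B N L)
pos 8: U → fault, evict Y, frames (B N L U)
At position 8, page Y is evicted.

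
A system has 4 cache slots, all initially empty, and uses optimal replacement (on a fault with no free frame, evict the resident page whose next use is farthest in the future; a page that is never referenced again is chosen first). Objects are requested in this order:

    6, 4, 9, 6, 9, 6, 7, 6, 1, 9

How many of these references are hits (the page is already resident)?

6 → fault, frames {6}
4 → fault, frames {6,4}
9 → fault, frames {6,4,9}
6 → hit
9 → hit
6 → hit
7 → fault, frames {6,4,9,7}
6 → hit
1 → fault, evict 7, frames {6,4,9,1}
9 → hit
Hits: 5.

5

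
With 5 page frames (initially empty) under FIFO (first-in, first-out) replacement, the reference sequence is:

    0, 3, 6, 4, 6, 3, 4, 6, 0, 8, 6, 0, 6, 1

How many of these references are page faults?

6

0 → fault, frames {0}
3 → fault, frames {0,3}
6 → fault, frames {0,3,6}
4 → fault, frames {0,3,6,4}
6 → hit
3 → hit
4 → hit
6 → hit
0 → hit
8 → fault, frames {0,3,6,4,8}
6 → hit
0 → hit
6 → hit
1 → fault, evict 0, frames {3,6,4,8,1}
Page faults: 6.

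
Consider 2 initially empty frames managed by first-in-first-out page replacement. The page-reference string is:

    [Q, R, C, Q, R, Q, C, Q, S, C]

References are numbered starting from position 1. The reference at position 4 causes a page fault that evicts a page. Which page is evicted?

R

pos 1: Q → fault, frames {Q}
pos 2: R → fault, frames {Q,R}
pos 3: C → fault, evict Q, frames {R,C}
pos 4: Q → fault, evict R, frames {C,Q}
At position 4, page R is evicted.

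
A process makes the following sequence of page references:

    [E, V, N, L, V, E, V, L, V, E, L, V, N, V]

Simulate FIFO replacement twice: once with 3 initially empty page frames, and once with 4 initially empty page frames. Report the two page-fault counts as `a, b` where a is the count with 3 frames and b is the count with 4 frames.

7, 4

3 frames: F F F F . F F . . . . . F . → 7 faults.
4 frames: F F F F . . . . . . . . . . → 4 faults.
4 < 7: adding a frame reduced faults, as is typical.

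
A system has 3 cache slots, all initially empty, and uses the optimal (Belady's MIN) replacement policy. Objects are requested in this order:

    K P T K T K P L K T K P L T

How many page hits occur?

K → miss, frames (K)
P → miss, frames (K P)
T → miss, frames (K P T)
K → hit
T → hit
K → hit
P → hit
L → miss, evict P, frames (K T L)
K → hit
T → hit
K → hit
P → miss, evict K, frames (T L P)
L → hit
T → hit
Hits: 9.

9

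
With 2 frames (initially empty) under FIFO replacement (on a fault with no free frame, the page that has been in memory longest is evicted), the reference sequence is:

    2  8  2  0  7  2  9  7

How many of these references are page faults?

2: miss, frames [2]
8: miss, frames [2, 8]
2: hit
0: miss, evict 2, frames [8, 0]
7: miss, evict 8, frames [0, 7]
2: miss, evict 0, frames [7, 2]
9: miss, evict 7, frames [2, 9]
7: miss, evict 2, frames [9, 7]
Page faults: 7.

7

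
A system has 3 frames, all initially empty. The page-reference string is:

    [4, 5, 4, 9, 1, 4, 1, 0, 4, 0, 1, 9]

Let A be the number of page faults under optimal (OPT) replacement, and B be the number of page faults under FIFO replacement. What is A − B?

Under OPT: F F . F F . . F . . . F → 6 faults.
Under FIFO: F F . F F F . F . . . F → 7 faults.
A − B = 6 − 7 = -1.

-1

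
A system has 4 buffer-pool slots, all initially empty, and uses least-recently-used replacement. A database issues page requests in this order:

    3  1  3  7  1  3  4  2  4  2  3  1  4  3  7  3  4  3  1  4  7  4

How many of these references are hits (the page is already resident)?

3 → fault, frames [3]
1 → fault, frames [3, 1]
3 → hit
7 → fault, frames [1, 3, 7]
1 → hit
3 → hit
4 → fault, frames [7, 1, 3, 4]
2 → fault, evict 7, frames [1, 3, 4, 2]
4 → hit
2 → hit
3 → hit
1 → hit
4 → hit
3 → hit
7 → fault, evict 2, frames [1, 4, 3, 7]
3 → hit
4 → hit
3 → hit
1 → hit
4 → hit
7 → hit
4 → hit
Hits: 16.

16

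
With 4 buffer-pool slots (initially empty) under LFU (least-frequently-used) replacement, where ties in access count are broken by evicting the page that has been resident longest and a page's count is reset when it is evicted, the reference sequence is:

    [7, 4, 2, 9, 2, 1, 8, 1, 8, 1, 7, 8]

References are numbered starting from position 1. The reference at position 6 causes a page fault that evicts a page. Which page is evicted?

7

pos 1: 7: fault, frames (7)
pos 2: 4: fault, frames (7 4)
pos 3: 2: fault, frames (7 4 2)
pos 4: 9: fault, frames (7 4 2 9)
pos 5: 2: hit
pos 6: 1: fault, evict 7, frames (4 2 9 1)
At position 6, page 7 is evicted.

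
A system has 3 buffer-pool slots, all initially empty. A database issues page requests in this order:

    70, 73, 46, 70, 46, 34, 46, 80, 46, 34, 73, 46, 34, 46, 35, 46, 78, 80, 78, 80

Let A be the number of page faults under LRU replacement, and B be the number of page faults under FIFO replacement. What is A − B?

Under LRU: F F F . . F . F . . F . . . F . F F . . → 9 faults.
Under FIFO: F F F . . F . F . . F F F . F . F F . . → 11 faults.
A − B = 9 − 11 = -2.

-2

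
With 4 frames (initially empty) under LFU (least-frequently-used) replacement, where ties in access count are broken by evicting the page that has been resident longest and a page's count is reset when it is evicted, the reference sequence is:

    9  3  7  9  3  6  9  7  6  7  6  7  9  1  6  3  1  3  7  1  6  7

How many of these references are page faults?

9

9 → miss, frames [9]
3 → miss, frames [9, 3]
7 → miss, frames [9, 3, 7]
9 → hit
3 → hit
6 → miss, frames [9, 3, 7, 6]
9 → hit
7 → hit
6 → hit
7 → hit
6 → hit
7 → hit
9 → hit
1 → miss, evict 3, frames [9, 7, 6, 1]
6 → hit
3 → miss, evict 1, frames [9, 7, 6, 3]
1 → miss, evict 3, frames [9, 7, 6, 1]
3 → miss, evict 1, frames [9, 7, 6, 3]
7 → hit
1 → miss, evict 3, frames [9, 7, 6, 1]
6 → hit
7 → hit
Page faults: 9.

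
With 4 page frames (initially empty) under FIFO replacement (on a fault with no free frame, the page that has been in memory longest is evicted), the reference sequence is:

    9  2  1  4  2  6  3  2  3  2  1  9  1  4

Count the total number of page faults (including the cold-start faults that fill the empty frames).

10

9 → miss, frames [9]
2 → miss, frames [9, 2]
1 → miss, frames [9, 2, 1]
4 → miss, frames [9, 2, 1, 4]
2 → hit
6 → miss, evict 9, frames [2, 1, 4, 6]
3 → miss, evict 2, frames [1, 4, 6, 3]
2 → miss, evict 1, frames [4, 6, 3, 2]
3 → hit
2 → hit
1 → miss, evict 4, frames [6, 3, 2, 1]
9 → miss, evict 6, frames [3, 2, 1, 9]
1 → hit
4 → miss, evict 3, frames [2, 1, 9, 4]
Page faults: 10.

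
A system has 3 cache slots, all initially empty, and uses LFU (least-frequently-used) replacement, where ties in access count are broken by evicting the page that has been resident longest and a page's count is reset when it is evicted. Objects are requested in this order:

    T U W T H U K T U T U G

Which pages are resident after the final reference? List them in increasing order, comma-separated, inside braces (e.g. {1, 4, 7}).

T → miss, frames [T]
U → miss, frames [T, U]
W → miss, frames [T, U, W]
T → hit
H → miss, evict U, frames [T, W, H]
U → miss, evict W, frames [T, H, U]
K → miss, evict H, frames [T, U, K]
T → hit
U → hit
T → hit
U → hit
G → miss, evict K, frames [T, U, G]

{G, T, U}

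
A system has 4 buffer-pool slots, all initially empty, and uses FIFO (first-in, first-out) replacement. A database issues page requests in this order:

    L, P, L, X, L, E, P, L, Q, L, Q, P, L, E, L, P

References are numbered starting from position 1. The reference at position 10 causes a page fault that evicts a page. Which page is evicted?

pos 1: L: fault, frames (L)
pos 2: P: fault, frames (L P)
pos 3: L: hit
pos 4: X: fault, frames (L P X)
pos 5: L: hit
pos 6: E: fault, frames (L P X E)
pos 7: P: hit
pos 8: L: hit
pos 9: Q: fault, evict L, frames (P X E Q)
pos 10: L: fault, evict P, frames (X E Q L)
At position 10, page P is evicted.

P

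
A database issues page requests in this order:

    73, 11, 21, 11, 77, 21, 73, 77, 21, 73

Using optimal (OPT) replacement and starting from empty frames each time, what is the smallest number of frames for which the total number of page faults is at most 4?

f=1: 10 faults
f=2: 6 faults
f=3: 4 faults
f=4: 4 faults
Smallest f with faults ≤ 4 is 3.

3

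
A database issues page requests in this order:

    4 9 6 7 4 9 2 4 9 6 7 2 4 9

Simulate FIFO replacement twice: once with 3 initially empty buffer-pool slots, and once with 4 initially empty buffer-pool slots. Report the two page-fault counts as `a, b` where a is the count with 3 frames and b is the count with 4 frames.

3 frames: F F F F F F F . . F F . F F → 11 faults.
4 frames: F F F F . . F F F F F F F F → 12 faults.
12 > 11: adding a frame increased faults — Belady's anomaly.

11, 12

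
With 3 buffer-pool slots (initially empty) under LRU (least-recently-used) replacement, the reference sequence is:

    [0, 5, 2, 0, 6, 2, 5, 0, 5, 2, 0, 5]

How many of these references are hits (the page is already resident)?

6

0 → miss, frames (0)
5 → miss, frames (0 5)
2 → miss, frames (0 5 2)
0 → hit
6 → miss, evict 5, frames (2 0 6)
2 → hit
5 → miss, evict 0, frames (6 2 5)
0 → miss, evict 6, frames (2 5 0)
5 → hit
2 → hit
0 → hit
5 → hit
Hits: 6.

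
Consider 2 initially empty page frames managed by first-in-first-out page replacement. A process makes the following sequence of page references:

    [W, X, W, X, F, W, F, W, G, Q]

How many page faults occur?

6

W → miss, frames (W)
X → miss, frames (W X)
W → hit
X → hit
F → miss, evict W, frames (X F)
W → miss, evict X, frames (F W)
F → hit
W → hit
G → miss, evict F, frames (W G)
Q → miss, evict W, frames (G Q)
Page faults: 6.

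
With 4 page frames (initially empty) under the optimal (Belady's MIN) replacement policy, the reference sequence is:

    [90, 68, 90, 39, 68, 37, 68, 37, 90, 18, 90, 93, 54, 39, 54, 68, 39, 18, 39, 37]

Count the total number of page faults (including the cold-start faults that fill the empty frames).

8

90 → fault, frames [90]
68 → fault, frames [90, 68]
90 → hit
39 → fault, frames [90, 68, 39]
68 → hit
37 → fault, frames [90, 68, 39, 37]
68 → hit
37 → hit
90 → hit
18 → fault, evict 37, frames [90, 68, 39, 18]
90 → hit
93 → fault, evict 90, frames [68, 39, 18, 93]
54 → fault, evict 93, frames [68, 39, 18, 54]
39 → hit
54 → hit
68 → hit
39 → hit
18 → hit
39 → hit
37 → fault, evict 54, frames [68, 39, 18, 37]
Page faults: 8.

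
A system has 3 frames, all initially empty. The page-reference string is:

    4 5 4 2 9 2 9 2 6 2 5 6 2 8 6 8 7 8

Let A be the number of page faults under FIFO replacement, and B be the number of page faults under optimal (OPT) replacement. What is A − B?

Under FIFO: F F . F F . . . F . F . F F F . F . → 10 faults.
Under OPT: F F . F F . . . F . . . . F . . F . → 7 faults.
A − B = 10 − 7 = 3.

3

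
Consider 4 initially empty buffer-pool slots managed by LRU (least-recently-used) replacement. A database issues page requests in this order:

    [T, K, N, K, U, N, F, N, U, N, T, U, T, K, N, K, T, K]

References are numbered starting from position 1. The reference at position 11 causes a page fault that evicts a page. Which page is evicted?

K

pos 1: T -> fault, frames (T)
pos 2: K -> fault, frames (T K)
pos 3: N -> fault, frames (T K N)
pos 4: K -> hit
pos 5: U -> fault, frames (T N K U)
pos 6: N -> hit
pos 7: F -> fault, evict T, frames (K U N F)
pos 8: N -> hit
pos 9: U -> hit
pos 10: N -> hit
pos 11: T -> fault, evict K, frames (F U N T)
At position 11, page K is evicted.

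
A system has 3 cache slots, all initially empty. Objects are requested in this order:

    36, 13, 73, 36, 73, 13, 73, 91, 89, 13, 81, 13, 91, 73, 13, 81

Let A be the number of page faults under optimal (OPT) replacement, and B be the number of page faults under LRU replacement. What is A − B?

Under OPT: F F F . . . . F F . F . . F . . → 7 faults.
Under LRU: F F F . . . . F F F F . F F . F → 10 faults.
A − B = 7 − 10 = -3.

-3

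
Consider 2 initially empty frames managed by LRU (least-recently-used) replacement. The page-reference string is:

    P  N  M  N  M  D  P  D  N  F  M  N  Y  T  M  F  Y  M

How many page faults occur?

15

P → miss, frames (P)
N → miss, frames (P N)
M → miss, evict P, frames (N M)
N → hit
M → hit
D → miss, evict N, frames (M D)
P → miss, evict M, frames (D P)
D → hit
N → miss, evict P, frames (D N)
F → miss, evict D, frames (N F)
M → miss, evict N, frames (F M)
N → miss, evict F, frames (M N)
Y → miss, evict M, frames (N Y)
T → miss, evict N, frames (Y T)
M → miss, evict Y, frames (T M)
F → miss, evict T, frames (M F)
Y → miss, evict M, frames (F Y)
M → miss, evict F, frames (Y M)
Page faults: 15.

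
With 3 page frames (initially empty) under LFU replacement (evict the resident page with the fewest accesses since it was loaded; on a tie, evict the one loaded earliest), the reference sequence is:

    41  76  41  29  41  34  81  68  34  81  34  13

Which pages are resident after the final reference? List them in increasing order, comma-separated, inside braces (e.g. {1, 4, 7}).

{13, 34, 41}

41: fault, frames (41)
76: fault, frames (41 76)
41: hit
29: fault, frames (41 76 29)
41: hit
34: fault, evict 76, frames (41 29 34)
81: fault, evict 29, frames (41 34 81)
68: fault, evict 34, frames (41 81 68)
34: fault, evict 81, frames (41 68 34)
81: fault, evict 68, frames (41 34 81)
34: hit
13: fault, evict 81, frames (41 34 13)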